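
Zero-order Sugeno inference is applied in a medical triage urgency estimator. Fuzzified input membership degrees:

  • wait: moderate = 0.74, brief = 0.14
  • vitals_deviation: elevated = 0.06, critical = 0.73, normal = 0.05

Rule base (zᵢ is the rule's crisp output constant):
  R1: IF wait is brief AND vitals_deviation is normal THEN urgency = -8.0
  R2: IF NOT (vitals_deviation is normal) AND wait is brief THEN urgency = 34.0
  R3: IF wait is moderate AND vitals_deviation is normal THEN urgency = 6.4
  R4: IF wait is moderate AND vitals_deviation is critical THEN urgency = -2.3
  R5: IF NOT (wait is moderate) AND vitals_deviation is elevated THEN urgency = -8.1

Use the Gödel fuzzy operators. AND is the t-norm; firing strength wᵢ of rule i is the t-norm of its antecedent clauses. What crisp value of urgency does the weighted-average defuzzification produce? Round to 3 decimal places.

R1 (z=-8.0): brief=0.14, normal=0.05; AND[min(a, b)] → w = 0.05
R2 (z=34.0): ¬normal=1−0.05=0.95, brief=0.14; AND[min(a, b)] → w = 0.14
R3 (z=6.4): moderate=0.74, normal=0.05; AND[min(a, b)] → w = 0.05
R4 (z=-2.3): moderate=0.74, critical=0.73; AND[min(a, b)] → w = 0.73
R5 (z=-8.1): ¬moderate=1−0.74=0.26, elevated=0.06; AND[min(a, b)] → w = 0.06
Weighted average = (0.05·-8.0 + 0.14·34.0 + 0.05·6.4 + 0.73·-2.3 + 0.06·-8.1) / (0.05 + 0.14 + 0.05 + 0.73 + 0.06)
  = 2.5150 / 1.0300 = 2.442

2.442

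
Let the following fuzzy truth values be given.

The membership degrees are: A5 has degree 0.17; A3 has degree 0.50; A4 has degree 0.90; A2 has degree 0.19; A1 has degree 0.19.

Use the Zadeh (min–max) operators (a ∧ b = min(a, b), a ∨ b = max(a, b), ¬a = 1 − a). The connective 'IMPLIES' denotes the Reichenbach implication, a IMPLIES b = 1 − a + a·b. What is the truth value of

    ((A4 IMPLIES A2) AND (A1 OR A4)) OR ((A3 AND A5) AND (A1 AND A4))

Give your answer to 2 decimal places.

A4 IMPLIES A2  [Reichenbach: 1 − a + a·b] with a=0.90, b=0.19 → 0.27
A1 OR A4 = max(a, b) on (0.19, 0.90) = 0.90
(A4 IMPLIES A2) AND (A1 OR A4) = min(a, b) on (0.27, 0.90) = 0.27
A3 AND A5 = min(a, b) on (0.50, 0.17) = 0.17
A1 AND A4 = min(a, b) on (0.19, 0.90) = 0.19
(A3 AND A5) AND (A1 AND A4) = min(a, b) on (0.17, 0.19) = 0.17
((A4 IMPLIES A2) AND (A1 OR A4)) OR ((A3 AND A5) AND (A1 AND A4)) = max(a, b) on (0.27, 0.17) = 0.27

0.27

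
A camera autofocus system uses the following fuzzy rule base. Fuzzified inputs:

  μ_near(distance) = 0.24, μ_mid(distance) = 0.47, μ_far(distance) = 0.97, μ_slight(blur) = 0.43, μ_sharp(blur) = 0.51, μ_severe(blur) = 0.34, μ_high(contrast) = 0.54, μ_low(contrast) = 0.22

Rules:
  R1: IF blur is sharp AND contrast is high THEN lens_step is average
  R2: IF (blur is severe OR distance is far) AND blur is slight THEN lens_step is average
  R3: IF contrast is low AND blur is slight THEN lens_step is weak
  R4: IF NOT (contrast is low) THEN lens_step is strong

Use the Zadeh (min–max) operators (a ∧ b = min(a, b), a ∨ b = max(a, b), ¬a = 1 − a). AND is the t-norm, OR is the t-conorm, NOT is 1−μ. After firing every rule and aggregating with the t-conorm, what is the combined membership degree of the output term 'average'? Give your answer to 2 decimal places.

R1: sharp=0.51, high=0.54; AND[min(a, b)] → w = 0.51
R2: (severe=0.34 OR far=0.97) = 0.97; AND[min(a, b)] with slight=0.43 → w = 0.43
R3: low=0.22, slight=0.43; AND[min(a, b)] → w = 0.22
R4: ¬low=1−0.22=0.78 → w = 0.78
Rules with consequent 'average': {R1, R2} → strengths 0.51, 0.43
Aggregate via t-conorm [max(a, b)]: 0.51

0.51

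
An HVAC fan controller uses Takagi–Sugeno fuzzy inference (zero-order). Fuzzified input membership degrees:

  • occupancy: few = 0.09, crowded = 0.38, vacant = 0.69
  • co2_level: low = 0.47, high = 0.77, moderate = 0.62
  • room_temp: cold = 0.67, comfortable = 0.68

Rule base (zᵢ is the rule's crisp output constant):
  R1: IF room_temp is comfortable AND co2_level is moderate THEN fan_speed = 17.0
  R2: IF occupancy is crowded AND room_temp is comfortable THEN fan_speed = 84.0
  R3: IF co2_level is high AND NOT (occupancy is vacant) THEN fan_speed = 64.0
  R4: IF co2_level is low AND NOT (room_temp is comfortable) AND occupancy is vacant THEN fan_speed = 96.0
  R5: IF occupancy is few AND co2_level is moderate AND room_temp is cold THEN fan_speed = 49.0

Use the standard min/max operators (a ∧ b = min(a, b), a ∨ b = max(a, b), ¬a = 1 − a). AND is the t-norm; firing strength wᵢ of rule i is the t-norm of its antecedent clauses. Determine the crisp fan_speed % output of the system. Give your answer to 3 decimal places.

56.645

R1 (z=17.0): comfortable=0.68, moderate=0.62; AND[min(a, b)] → w = 0.62
R2 (z=84.0): crowded=0.38, comfortable=0.68; AND[min(a, b)] → w = 0.38
R3 (z=64.0): high=0.77, ¬vacant=1−0.69=0.31; AND[min(a, b)] → w = 0.31
R4 (z=96.0): low=0.47, ¬comfortable=1−0.68=0.32, vacant=0.69; AND[min(a, b)] → w = 0.32
R5 (z=49.0): few=0.09, moderate=0.62, cold=0.67; AND[min(a, b)] → w = 0.09
Weighted average = (0.62·17.0 + 0.38·84.0 + 0.31·64.0 + 0.32·96.0 + 0.09·49.0) / (0.62 + 0.38 + 0.31 + 0.32 + 0.09)
  = 97.4300 / 1.7200 = 56.645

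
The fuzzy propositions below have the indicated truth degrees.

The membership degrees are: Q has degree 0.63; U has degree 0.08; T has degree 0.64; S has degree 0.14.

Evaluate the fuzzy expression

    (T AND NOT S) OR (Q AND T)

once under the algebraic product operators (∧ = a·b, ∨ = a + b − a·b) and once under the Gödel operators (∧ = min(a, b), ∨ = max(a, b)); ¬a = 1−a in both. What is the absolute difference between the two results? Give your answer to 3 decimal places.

Under algebraic product:
  NOT S = 1 − 0.1400 = 0.8600
  T AND NOT S = a·b on (0.6400, 0.8600) = 0.5504
  Q AND T = a·b on (0.6300, 0.6400) = 0.4032
  (T AND NOT S) OR (Q AND T) = a + b − a·b on (0.5504, 0.4032) = 0.7317
  → value = 0.7317
Under Gödel:
  NOT S = 1 − 0.14 = 0.86
  T AND NOT S = min(a, b) on (0.64, 0.86) = 0.64
  Q AND T = min(a, b) on (0.63, 0.64) = 0.63
  (T AND NOT S) OR (Q AND T) = max(a, b) on (0.64, 0.63) = 0.64
  → value = 0.6400
|0.7317 − 0.6400| = 0.092

0.092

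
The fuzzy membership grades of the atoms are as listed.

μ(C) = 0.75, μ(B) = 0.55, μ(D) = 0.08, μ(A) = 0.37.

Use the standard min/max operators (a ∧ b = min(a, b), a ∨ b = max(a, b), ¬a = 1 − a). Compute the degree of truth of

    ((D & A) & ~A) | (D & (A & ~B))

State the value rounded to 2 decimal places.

D & A = min(a, b) on (0.08, 0.37) = 0.08
~A = 1 − 0.37 = 0.63
(D & A) & ~A = min(a, b) on (0.08, 0.63) = 0.08
~B = 1 − 0.55 = 0.45
A & ~B = min(a, b) on (0.37, 0.45) = 0.37
D & (A & ~B) = min(a, b) on (0.08, 0.37) = 0.08
((D & A) & ~A) | (D & (A & ~B)) = max(a, b) on (0.08, 0.08) = 0.08

0.08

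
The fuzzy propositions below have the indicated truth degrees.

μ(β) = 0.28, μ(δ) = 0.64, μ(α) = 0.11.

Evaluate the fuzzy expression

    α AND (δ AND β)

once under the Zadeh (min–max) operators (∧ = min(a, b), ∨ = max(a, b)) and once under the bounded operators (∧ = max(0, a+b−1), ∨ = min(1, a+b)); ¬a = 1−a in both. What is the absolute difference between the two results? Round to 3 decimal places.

0.110

Under Zadeh (min–max):
  δ AND β = min(a, b) on (0.64, 0.28) = 0.28
  α AND (δ AND β) = min(a, b) on (0.11, 0.28) = 0.11
  → value = 0.1100
Under bounded:
  δ AND β = max(0, a+b−1) on (0.64, 0.28) = 0.00
  α AND (δ AND β) = max(0, a+b−1) on (0.11, 0.00) = 0.00
  → value = 0.0000
|0.1100 − 0.0000| = 0.110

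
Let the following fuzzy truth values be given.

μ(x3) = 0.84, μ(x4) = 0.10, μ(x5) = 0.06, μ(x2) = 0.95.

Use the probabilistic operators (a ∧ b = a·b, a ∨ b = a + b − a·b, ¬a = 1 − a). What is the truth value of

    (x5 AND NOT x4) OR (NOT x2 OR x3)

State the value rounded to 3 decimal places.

0.856

NOT x4 = 1 − 0.1000 = 0.9000
x5 AND NOT x4 = a·b on (0.0600, 0.9000) = 0.0540
NOT x2 = 1 − 0.9500 = 0.0500
NOT x2 OR x3 = a + b − a·b on (0.0500, 0.8400) = 0.8480
(x5 AND NOT x4) OR (NOT x2 OR x3) = a + b − a·b on (0.0540, 0.8480) = 0.8562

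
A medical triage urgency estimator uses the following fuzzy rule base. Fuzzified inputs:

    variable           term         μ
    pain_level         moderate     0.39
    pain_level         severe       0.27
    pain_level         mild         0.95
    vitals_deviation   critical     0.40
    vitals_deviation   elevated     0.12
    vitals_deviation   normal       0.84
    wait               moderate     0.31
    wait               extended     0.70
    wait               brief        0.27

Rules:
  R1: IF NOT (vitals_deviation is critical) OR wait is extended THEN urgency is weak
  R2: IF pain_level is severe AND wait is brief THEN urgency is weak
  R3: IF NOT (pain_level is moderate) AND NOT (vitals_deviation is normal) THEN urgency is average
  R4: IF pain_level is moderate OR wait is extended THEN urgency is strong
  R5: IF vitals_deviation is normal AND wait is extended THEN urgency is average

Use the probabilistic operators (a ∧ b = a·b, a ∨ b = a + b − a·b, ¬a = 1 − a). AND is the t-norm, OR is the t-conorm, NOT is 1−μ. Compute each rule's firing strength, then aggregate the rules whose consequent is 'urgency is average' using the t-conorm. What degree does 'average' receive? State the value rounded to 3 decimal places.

0.628

R1: ¬critical=1−0.40=0.60, extended=0.70; OR[a + b − a·b] → w = 0.8800
R2: severe=0.27, brief=0.27; AND[a·b] → w = 0.0729
R3: ¬moderate=1−0.39=0.61, ¬normal=1−0.84=0.16; AND[a·b] → w = 0.0976
R4: moderate=0.39, extended=0.70; OR[a + b − a·b] → w = 0.8170
R5: normal=0.84, extended=0.70; AND[a·b] → w = 0.5880
Rules with consequent 'average': {R3, R5} → strengths 0.0976, 0.5880
Aggregate via t-conorm [a + b − a·b]: 0.6282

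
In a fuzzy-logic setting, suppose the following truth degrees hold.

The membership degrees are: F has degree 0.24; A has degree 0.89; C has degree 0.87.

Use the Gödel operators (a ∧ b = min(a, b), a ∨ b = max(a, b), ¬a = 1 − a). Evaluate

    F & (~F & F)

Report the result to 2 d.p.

0.24

~F = 1 − 0.24 = 0.76
~F & F = min(a, b) on (0.76, 0.24) = 0.24
F & (~F & F) = min(a, b) on (0.24, 0.24) = 0.24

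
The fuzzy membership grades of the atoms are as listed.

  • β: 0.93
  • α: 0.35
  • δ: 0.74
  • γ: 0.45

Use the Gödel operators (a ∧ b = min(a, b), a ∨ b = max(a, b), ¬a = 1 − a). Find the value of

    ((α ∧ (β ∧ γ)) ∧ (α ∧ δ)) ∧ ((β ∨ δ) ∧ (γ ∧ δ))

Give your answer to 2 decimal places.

β ∧ γ = min(a, b) on (0.93, 0.45) = 0.45
α ∧ (β ∧ γ) = min(a, b) on (0.35, 0.45) = 0.35
α ∧ δ = min(a, b) on (0.35, 0.74) = 0.35
(α ∧ (β ∧ γ)) ∧ (α ∧ δ) = min(a, b) on (0.35, 0.35) = 0.35
β ∨ δ = max(a, b) on (0.93, 0.74) = 0.93
γ ∧ δ = min(a, b) on (0.45, 0.74) = 0.45
(β ∨ δ) ∧ (γ ∧ δ) = min(a, b) on (0.93, 0.45) = 0.45
((α ∧ (β ∧ γ)) ∧ (α ∧ δ)) ∧ ((β ∨ δ) ∧ (γ ∧ δ)) = min(a, b) on (0.35, 0.45) = 0.35

0.35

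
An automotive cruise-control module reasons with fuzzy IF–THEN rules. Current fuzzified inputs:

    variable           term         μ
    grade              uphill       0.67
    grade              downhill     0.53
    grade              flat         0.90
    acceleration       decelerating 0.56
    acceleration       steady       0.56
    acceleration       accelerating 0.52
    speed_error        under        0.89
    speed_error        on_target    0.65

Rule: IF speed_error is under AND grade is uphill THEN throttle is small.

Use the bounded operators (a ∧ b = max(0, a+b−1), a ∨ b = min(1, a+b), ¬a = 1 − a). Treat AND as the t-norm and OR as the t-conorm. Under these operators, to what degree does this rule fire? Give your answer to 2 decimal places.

0.56

firing strength: under=0.89, uphill=0.67; AND[max(0, a+b−1)] → w = 0.56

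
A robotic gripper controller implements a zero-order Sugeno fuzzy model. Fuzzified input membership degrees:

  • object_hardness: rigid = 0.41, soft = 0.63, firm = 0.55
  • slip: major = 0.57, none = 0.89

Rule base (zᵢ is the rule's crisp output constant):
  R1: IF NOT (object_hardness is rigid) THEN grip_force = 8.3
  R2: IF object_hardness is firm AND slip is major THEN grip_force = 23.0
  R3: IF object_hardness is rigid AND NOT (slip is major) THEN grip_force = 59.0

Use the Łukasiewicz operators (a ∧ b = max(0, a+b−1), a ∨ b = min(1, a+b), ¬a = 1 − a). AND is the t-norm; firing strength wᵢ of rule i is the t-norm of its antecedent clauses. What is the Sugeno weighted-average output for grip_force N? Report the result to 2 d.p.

R1 (z=8.3): ¬rigid=1−0.41=0.59 → w = 0.59
R2 (z=23.0): firm=0.55, major=0.57; AND[max(0, a+b−1)] → w = 0.12
R3 (z=59.0): rigid=0.41, ¬major=1−0.57=0.43; AND[max(0, a+b−1)] → w = 0.00
Weighted average = (0.59·8.3 + 0.12·23.0 + 0.00·59.0) / (0.59 + 0.12 + 0.00)
  = 7.6570 / 0.7100 = 10.78

10.78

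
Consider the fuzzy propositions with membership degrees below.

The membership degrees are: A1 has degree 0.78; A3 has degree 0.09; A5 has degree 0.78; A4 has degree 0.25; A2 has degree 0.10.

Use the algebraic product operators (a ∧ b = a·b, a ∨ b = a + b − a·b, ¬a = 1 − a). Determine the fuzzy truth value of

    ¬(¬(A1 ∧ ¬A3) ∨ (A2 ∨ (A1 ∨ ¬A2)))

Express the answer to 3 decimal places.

0.014

¬A3 = 1 − 0.0900 = 0.9100
A1 ∧ ¬A3 = a·b on (0.7800, 0.9100) = 0.7098
¬(A1 ∧ ¬A3) = 1 − 0.7098 = 0.2902
¬A2 = 1 − 0.1000 = 0.9000
A1 ∨ ¬A2 = a + b − a·b on (0.7800, 0.9000) = 0.9780
A2 ∨ (A1 ∨ ¬A2) = a + b − a·b on (0.1000, 0.9780) = 0.9802
¬(A1 ∧ ¬A3) ∨ (A2 ∨ (A1 ∨ ¬A2)) = a + b − a·b on (0.2902, 0.9802) = 0.9859
¬(¬(A1 ∧ ¬A3) ∨ (A2 ∨ (A1 ∨ ¬A2))) = 1 − 0.9859 = 0.0141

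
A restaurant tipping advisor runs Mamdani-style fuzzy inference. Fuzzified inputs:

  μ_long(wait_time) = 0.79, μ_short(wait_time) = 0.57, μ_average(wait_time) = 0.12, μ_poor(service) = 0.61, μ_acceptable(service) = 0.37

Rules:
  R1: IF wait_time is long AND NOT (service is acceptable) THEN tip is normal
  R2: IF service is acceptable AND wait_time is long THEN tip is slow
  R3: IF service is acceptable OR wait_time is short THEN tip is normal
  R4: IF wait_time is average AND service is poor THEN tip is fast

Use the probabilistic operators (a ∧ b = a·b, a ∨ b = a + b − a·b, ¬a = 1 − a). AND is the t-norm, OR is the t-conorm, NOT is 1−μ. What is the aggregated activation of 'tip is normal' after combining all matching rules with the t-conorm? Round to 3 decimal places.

0.864

R1: long=0.79, ¬acceptable=1−0.37=0.63; AND[a·b] → w = 0.4977
R2: acceptable=0.37, long=0.79; AND[a·b] → w = 0.2923
R3: acceptable=0.37, short=0.57; OR[a + b − a·b] → w = 0.7291
R4: average=0.12, poor=0.61; AND[a·b] → w = 0.0732
Rules with consequent 'normal': {R1, R3} → strengths 0.4977, 0.7291
Aggregate via t-conorm [a + b − a·b]: 0.8639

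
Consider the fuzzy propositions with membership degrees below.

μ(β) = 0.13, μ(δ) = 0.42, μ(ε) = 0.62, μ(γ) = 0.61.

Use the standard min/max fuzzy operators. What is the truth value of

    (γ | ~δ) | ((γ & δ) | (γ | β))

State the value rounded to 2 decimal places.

~δ = 1 − 0.42 = 0.58
γ | ~δ = max(a, b) on (0.61, 0.58) = 0.61
γ & δ = min(a, b) on (0.61, 0.42) = 0.42
γ | β = max(a, b) on (0.61, 0.13) = 0.61
(γ & δ) | (γ | β) = max(a, b) on (0.42, 0.61) = 0.61
(γ | ~δ) | ((γ & δ) | (γ | β)) = max(a, b) on (0.61, 0.61) = 0.61

0.61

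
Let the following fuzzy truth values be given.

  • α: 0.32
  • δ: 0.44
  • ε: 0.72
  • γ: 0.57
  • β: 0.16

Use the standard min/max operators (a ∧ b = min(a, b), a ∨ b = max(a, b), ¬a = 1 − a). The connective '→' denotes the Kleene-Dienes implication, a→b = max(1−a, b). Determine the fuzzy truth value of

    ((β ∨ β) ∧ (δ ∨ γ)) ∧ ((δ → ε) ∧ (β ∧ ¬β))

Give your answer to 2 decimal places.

β ∨ β = max(a, b) on (0.16, 0.16) = 0.16
δ ∨ γ = max(a, b) on (0.44, 0.57) = 0.57
(β ∨ β) ∧ (δ ∨ γ) = min(a, b) on (0.16, 0.57) = 0.16
δ → ε  [Kleene-Dienes: max(1−a, b)] with a=0.44, b=0.72 → 0.72
¬β = 1 − 0.16 = 0.84
β ∧ ¬β = min(a, b) on (0.16, 0.84) = 0.16
(δ → ε) ∧ (β ∧ ¬β) = min(a, b) on (0.72, 0.16) = 0.16
((β ∨ β) ∧ (δ ∨ γ)) ∧ ((δ → ε) ∧ (β ∧ ¬β)) = min(a, b) on (0.16, 0.16) = 0.16

0.16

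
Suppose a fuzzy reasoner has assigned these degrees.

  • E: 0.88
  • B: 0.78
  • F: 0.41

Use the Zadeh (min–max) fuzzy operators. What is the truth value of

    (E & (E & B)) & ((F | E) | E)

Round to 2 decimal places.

E & B = min(a, b) on (0.88, 0.78) = 0.78
E & (E & B) = min(a, b) on (0.88, 0.78) = 0.78
F | E = max(a, b) on (0.41, 0.88) = 0.88
(F | E) | E = max(a, b) on (0.88, 0.88) = 0.88
(E & (E & B)) & ((F | E) | E) = min(a, b) on (0.78, 0.88) = 0.78

0.78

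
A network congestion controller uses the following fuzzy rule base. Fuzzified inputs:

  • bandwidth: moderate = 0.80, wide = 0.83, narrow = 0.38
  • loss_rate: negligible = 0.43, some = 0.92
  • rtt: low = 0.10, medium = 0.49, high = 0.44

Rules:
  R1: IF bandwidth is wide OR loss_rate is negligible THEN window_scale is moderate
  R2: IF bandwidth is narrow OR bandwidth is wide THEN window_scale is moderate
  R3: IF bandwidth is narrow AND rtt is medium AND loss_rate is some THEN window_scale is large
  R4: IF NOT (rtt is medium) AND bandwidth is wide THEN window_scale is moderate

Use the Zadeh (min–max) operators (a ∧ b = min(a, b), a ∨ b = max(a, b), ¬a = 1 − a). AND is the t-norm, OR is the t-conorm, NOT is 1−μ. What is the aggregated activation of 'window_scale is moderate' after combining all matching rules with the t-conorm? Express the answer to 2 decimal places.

0.83

R1: wide=0.83, negligible=0.43; OR[max(a, b)] → w = 0.83
R2: narrow=0.38, wide=0.83; OR[max(a, b)] → w = 0.83
R3: narrow=0.38, medium=0.49, some=0.92; AND[min(a, b)] → w = 0.38
R4: ¬medium=1−0.49=0.51, wide=0.83; AND[min(a, b)] → w = 0.51
Rules with consequent 'moderate': {R1, R2, R4} → strengths 0.83, 0.83, 0.51
Aggregate via t-conorm [max(a, b)]: 0.83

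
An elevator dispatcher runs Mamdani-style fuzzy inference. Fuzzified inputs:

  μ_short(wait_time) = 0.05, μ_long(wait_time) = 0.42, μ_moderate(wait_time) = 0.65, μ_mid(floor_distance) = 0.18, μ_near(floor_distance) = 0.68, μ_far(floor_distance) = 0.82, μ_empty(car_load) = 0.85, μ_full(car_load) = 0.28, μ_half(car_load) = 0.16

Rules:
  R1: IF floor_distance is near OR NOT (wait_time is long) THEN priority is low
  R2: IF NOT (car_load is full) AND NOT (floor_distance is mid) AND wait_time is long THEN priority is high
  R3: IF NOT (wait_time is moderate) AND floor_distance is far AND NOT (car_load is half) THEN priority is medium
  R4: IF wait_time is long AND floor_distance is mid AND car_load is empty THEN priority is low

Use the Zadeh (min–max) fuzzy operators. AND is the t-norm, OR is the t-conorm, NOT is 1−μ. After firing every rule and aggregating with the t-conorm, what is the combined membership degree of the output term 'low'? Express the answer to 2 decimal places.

0.68

R1: near=0.68, ¬long=1−0.42=0.58; OR[max(a, b)] → w = 0.68
R2: ¬full=1−0.28=0.72, ¬mid=1−0.18=0.82, long=0.42; AND[min(a, b)] → w = 0.42
R3: ¬moderate=1−0.65=0.35, far=0.82, ¬half=1−0.16=0.84; AND[min(a, b)] → w = 0.35
R4: long=0.42, mid=0.18, empty=0.85; AND[min(a, b)] → w = 0.18
Rules with consequent 'low': {R1, R4} → strengths 0.68, 0.18
Aggregate via t-conorm [max(a, b)]: 0.68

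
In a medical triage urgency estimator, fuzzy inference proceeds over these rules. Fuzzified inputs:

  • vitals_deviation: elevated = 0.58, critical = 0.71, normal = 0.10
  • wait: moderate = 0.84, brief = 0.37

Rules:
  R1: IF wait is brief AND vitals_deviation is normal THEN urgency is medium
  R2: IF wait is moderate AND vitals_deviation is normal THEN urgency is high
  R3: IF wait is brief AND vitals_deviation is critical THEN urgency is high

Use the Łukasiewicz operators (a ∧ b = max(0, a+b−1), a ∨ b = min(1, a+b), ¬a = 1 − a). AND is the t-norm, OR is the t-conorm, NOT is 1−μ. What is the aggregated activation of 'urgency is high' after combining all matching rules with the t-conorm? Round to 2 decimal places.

0.08

R1: brief=0.37, normal=0.10; AND[max(0, a+b−1)] → w = 0.00
R2: moderate=0.84, normal=0.10; AND[max(0, a+b−1)] → w = 0.00
R3: brief=0.37, critical=0.71; AND[max(0, a+b−1)] → w = 0.08
Rules with consequent 'high': {R2, R3} → strengths 0.00, 0.08
Aggregate via t-conorm [min(1, a+b)]: 0.08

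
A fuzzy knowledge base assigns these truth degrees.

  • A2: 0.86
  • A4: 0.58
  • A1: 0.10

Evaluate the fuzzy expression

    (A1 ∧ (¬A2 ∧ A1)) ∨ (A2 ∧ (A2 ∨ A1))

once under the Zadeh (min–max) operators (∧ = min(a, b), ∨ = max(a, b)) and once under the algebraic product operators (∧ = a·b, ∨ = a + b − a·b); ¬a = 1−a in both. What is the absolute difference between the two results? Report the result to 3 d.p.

0.108

Under Zadeh (min–max):
  ¬A2 = 1 − 0.86 = 0.14
  ¬A2 ∧ A1 = min(a, b) on (0.14, 0.10) = 0.10
  A1 ∧ (¬A2 ∧ A1) = min(a, b) on (0.10, 0.10) = 0.10
  A2 ∨ A1 = max(a, b) on (0.86, 0.10) = 0.86
  A2 ∧ (A2 ∨ A1) = min(a, b) on (0.86, 0.86) = 0.86
  (A1 ∧ (¬A2 ∧ A1)) ∨ (A2 ∧ (A2 ∨ A1)) = max(a, b) on (0.10, 0.86) = 0.86
  → value = 0.8600
Under algebraic product:
  ¬A2 = 1 − 0.8600 = 0.1400
  ¬A2 ∧ A1 = a·b on (0.1400, 0.1000) = 0.0140
  A1 ∧ (¬A2 ∧ A1) = a·b on (0.1000, 0.0140) = 0.0014
  A2 ∨ A1 = a + b − a·b on (0.8600, 0.1000) = 0.8740
  A2 ∧ (A2 ∨ A1) = a·b on (0.8600, 0.8740) = 0.7516
  (A1 ∧ (¬A2 ∧ A1)) ∨ (A2 ∧ (A2 ∨ A1)) = a + b − a·b on (0.0014, 0.7516) = 0.7520
  → value = 0.7520
|0.8600 − 0.7520| = 0.108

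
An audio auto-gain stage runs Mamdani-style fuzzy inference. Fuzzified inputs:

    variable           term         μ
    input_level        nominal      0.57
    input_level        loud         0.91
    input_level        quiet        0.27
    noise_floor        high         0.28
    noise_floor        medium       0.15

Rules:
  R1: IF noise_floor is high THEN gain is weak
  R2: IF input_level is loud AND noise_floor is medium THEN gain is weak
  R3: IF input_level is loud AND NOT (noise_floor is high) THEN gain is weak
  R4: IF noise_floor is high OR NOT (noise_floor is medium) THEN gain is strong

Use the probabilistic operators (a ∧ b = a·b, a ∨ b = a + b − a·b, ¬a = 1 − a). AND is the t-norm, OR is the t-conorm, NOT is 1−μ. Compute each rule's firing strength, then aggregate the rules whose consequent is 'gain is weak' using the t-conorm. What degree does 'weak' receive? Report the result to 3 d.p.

0.786

R1: high=0.28 → w = 0.2800
R2: loud=0.91, medium=0.15; AND[a·b] → w = 0.1365
R3: loud=0.91, ¬high=1−0.28=0.72; AND[a·b] → w = 0.6552
R4: high=0.28, ¬medium=1−0.15=0.85; OR[a + b − a·b] → w = 0.8920
Rules with consequent 'weak': {R1, R2, R3} → strengths 0.2800, 0.1365, 0.6552
Aggregate via t-conorm [a + b − a·b]: 0.7856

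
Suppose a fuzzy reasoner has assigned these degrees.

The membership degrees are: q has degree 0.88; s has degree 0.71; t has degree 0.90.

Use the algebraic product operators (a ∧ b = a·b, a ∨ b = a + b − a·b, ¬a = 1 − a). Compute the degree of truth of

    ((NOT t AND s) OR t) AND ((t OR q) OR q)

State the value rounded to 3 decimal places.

0.906

NOT t = 1 − 0.9000 = 0.1000
NOT t AND s = a·b on (0.1000, 0.7100) = 0.0710
(NOT t AND s) OR t = a + b − a·b on (0.0710, 0.9000) = 0.9071
t OR q = a + b − a·b on (0.9000, 0.8800) = 0.9880
(t OR q) OR q = a + b − a·b on (0.9880, 0.8800) = 0.9986
((NOT t AND s) OR t) AND ((t OR q) OR q) = a·b on (0.9071, 0.9986) = 0.9058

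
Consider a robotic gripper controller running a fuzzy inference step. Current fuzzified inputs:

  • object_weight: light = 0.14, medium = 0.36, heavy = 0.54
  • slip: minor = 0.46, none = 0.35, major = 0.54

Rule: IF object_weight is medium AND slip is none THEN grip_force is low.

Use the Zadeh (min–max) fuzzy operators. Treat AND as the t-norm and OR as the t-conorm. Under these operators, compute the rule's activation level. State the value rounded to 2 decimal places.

firing strength: medium=0.36, none=0.35; AND[min(a, b)] → w = 0.35

0.35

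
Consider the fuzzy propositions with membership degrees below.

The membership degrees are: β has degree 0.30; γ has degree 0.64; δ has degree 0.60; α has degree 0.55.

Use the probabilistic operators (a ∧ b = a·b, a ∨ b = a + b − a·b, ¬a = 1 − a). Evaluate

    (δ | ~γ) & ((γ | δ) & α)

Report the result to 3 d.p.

0.350

~γ = 1 − 0.6400 = 0.3600
δ | ~γ = a + b − a·b on (0.6000, 0.3600) = 0.7440
γ | δ = a + b − a·b on (0.6400, 0.6000) = 0.8560
(γ | δ) & α = a·b on (0.8560, 0.5500) = 0.4708
(δ | ~γ) & ((γ | δ) & α) = a·b on (0.7440, 0.4708) = 0.3503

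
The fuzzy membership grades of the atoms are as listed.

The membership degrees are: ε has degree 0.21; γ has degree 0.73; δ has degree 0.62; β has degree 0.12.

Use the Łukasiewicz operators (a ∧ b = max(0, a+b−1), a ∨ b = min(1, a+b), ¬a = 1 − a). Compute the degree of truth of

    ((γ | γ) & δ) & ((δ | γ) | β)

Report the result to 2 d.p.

γ | γ = min(1, a+b) on (0.73, 0.73) = 1.00
(γ | γ) & δ = max(0, a+b−1) on (1.00, 0.62) = 0.62
δ | γ = min(1, a+b) on (0.62, 0.73) = 1.00
(δ | γ) | β = min(1, a+b) on (1.00, 0.12) = 1.00
((γ | γ) & δ) & ((δ | γ) | β) = max(0, a+b−1) on (0.62, 1.00) = 0.62

0.62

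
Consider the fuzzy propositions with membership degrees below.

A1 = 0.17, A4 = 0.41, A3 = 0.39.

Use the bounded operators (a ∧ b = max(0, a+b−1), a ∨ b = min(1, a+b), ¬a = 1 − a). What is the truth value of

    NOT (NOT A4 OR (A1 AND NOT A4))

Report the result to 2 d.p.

0.41

NOT A4 = 1 − 0.41 = 0.59
NOT A4 = 1 − 0.41 = 0.59
A1 AND NOT A4 = max(0, a+b−1) on (0.17, 0.59) = 0.00
NOT A4 OR (A1 AND NOT A4) = min(1, a+b) on (0.59, 0.00) = 0.59
NOT (NOT A4 OR (A1 AND NOT A4)) = 1 − 0.59 = 0.41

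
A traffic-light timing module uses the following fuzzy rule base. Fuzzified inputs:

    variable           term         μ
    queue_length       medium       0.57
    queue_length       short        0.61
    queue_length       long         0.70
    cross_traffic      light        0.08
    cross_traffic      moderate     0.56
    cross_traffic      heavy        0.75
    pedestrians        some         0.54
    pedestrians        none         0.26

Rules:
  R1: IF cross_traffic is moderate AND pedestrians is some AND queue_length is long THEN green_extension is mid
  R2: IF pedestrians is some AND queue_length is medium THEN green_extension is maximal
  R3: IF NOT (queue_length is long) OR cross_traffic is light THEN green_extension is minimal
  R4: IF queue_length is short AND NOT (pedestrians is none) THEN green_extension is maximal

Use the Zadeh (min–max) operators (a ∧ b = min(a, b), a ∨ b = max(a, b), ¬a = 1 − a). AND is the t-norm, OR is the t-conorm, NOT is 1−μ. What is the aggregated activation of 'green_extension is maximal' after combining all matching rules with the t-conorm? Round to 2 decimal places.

R1: moderate=0.56, some=0.54, long=0.70; AND[min(a, b)] → w = 0.54
R2: some=0.54, medium=0.57; AND[min(a, b)] → w = 0.54
R3: ¬long=1−0.70=0.30, light=0.08; OR[max(a, b)] → w = 0.30
R4: short=0.61, ¬none=1−0.26=0.74; AND[min(a, b)] → w = 0.61
Rules with consequent 'maximal': {R2, R4} → strengths 0.54, 0.61
Aggregate via t-conorm [max(a, b)]: 0.61

0.61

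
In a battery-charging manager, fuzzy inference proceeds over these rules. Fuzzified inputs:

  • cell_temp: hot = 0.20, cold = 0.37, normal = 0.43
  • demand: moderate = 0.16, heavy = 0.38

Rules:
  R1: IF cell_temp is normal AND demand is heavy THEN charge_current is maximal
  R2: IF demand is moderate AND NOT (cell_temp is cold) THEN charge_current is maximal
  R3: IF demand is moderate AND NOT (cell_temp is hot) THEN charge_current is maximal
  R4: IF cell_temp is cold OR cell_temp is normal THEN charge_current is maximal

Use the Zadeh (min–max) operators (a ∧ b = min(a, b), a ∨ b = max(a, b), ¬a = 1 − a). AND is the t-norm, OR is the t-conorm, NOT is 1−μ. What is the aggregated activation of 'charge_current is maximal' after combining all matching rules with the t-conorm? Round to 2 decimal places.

0.43

R1: normal=0.43, heavy=0.38; AND[min(a, b)] → w = 0.38
R2: moderate=0.16, ¬cold=1−0.37=0.63; AND[min(a, b)] → w = 0.16
R3: moderate=0.16, ¬hot=1−0.20=0.80; AND[min(a, b)] → w = 0.16
R4: cold=0.37, normal=0.43; OR[max(a, b)] → w = 0.43
Rules with consequent 'maximal': {R1, R2, R3, R4} → strengths 0.38, 0.16, 0.16, 0.43
Aggregate via t-conorm [max(a, b)]: 0.43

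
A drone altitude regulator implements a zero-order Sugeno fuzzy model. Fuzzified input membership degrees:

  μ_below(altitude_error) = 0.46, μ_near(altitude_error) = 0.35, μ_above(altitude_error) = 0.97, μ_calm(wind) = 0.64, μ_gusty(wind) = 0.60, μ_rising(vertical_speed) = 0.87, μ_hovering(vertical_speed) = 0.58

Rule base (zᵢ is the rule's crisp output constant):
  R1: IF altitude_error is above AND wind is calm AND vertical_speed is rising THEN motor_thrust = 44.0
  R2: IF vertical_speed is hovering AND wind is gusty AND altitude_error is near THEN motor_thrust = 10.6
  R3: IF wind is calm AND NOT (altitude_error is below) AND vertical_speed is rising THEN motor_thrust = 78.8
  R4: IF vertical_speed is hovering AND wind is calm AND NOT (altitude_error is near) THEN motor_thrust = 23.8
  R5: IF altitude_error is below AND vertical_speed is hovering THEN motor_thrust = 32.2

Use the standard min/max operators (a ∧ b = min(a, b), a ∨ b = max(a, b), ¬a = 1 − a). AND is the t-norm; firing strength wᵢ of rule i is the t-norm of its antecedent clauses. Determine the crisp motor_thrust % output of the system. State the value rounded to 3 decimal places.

R1 (z=44.0): above=0.97, calm=0.64, rising=0.87; AND[min(a, b)] → w = 0.64
R2 (z=10.6): hovering=0.58, gusty=0.60, near=0.35; AND[min(a, b)] → w = 0.35
R3 (z=78.8): calm=0.64, ¬below=1−0.46=0.54, rising=0.87; AND[min(a, b)] → w = 0.54
R4 (z=23.8): hovering=0.58, calm=0.64, ¬near=1−0.35=0.65; AND[min(a, b)] → w = 0.58
R5 (z=32.2): below=0.46, hovering=0.58; AND[min(a, b)] → w = 0.46
Weighted average = (0.64·44.0 + 0.35·10.6 + 0.54·78.8 + 0.58·23.8 + 0.46·32.2) / (0.64 + 0.35 + 0.54 + 0.58 + 0.46)
  = 103.0380 / 2.5700 = 40.093

40.093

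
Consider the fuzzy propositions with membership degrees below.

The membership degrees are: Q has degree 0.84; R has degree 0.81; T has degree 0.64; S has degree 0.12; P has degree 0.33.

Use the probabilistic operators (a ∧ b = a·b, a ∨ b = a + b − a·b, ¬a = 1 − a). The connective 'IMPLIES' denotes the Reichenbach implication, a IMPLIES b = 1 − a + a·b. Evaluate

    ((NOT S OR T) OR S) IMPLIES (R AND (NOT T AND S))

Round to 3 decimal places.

NOT S = 1 − 0.1200 = 0.8800
NOT S OR T = a + b − a·b on (0.8800, 0.6400) = 0.9568
(NOT S OR T) OR S = a + b − a·b on (0.9568, 0.1200) = 0.9620
NOT T = 1 − 0.6400 = 0.3600
NOT T AND S = a·b on (0.3600, 0.1200) = 0.0432
R AND (NOT T AND S) = a·b on (0.8100, 0.0432) = 0.0350
((NOT S OR T) OR S) IMPLIES (R AND (NOT T AND S))  [Reichenbach: 1 − a + a·b] with a=0.9620, b=0.0350 → 0.0717

0.072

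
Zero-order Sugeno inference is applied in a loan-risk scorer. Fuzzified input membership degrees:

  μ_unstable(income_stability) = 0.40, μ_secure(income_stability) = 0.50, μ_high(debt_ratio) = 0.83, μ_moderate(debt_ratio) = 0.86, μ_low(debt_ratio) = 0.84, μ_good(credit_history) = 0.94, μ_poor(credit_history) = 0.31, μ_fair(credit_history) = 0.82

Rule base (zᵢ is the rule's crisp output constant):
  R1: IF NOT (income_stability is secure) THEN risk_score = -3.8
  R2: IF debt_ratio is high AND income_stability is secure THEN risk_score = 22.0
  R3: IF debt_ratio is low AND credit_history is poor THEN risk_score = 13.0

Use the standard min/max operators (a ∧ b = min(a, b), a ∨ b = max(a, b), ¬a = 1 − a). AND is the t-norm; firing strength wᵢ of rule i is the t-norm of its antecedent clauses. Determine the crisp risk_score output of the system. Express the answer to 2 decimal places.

R1 (z=-3.8): ¬secure=1−0.50=0.50 → w = 0.50
R2 (z=22.0): high=0.83, secure=0.50; AND[min(a, b)] → w = 0.50
R3 (z=13.0): low=0.84, poor=0.31; AND[min(a, b)] → w = 0.31
Weighted average = (0.50·-3.8 + 0.50·22.0 + 0.31·13.0) / (0.50 + 0.50 + 0.31)
  = 13.1300 / 1.3100 = 10.02

10.02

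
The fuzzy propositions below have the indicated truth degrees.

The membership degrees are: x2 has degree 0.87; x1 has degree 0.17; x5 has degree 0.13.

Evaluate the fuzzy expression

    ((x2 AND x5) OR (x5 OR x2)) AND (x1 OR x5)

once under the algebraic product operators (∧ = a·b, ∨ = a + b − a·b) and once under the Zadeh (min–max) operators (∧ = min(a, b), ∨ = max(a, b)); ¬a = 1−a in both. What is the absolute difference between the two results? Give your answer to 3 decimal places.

0.080

Under algebraic product:
  x2 AND x5 = a·b on (0.8700, 0.1300) = 0.1131
  x5 OR x2 = a + b − a·b on (0.1300, 0.8700) = 0.8869
  (x2 AND x5) OR (x5 OR x2) = a + b − a·b on (0.1131, 0.8869) = 0.8997
  x1 OR x5 = a + b − a·b on (0.1700, 0.1300) = 0.2779
  ((x2 AND x5) OR (x5 OR x2)) AND (x1 OR x5) = a·b on (0.8997, 0.2779) = 0.2500
  → value = 0.2500
Under Zadeh (min–max):
  x2 AND x5 = min(a, b) on (0.87, 0.13) = 0.13
  x5 OR x2 = max(a, b) on (0.13, 0.87) = 0.87
  (x2 AND x5) OR (x5 OR x2) = max(a, b) on (0.13, 0.87) = 0.87
  x1 OR x5 = max(a, b) on (0.17, 0.13) = 0.17
  ((x2 AND x5) OR (x5 OR x2)) AND (x1 OR x5) = min(a, b) on (0.87, 0.17) = 0.17
  → value = 0.1700
|0.2500 − 0.1700| = 0.080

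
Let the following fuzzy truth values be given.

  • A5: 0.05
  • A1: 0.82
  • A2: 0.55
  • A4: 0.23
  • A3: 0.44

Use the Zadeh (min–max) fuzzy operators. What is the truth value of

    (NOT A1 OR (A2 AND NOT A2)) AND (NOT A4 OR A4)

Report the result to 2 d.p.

0.45

NOT A1 = 1 − 0.82 = 0.18
NOT A2 = 1 − 0.55 = 0.45
A2 AND NOT A2 = min(a, b) on (0.55, 0.45) = 0.45
NOT A1 OR (A2 AND NOT A2) = max(a, b) on (0.18, 0.45) = 0.45
NOT A4 = 1 − 0.23 = 0.77
NOT A4 OR A4 = max(a, b) on (0.77, 0.23) = 0.77
(NOT A1 OR (A2 AND NOT A2)) AND (NOT A4 OR A4) = min(a, b) on (0.45, 0.77) = 0.45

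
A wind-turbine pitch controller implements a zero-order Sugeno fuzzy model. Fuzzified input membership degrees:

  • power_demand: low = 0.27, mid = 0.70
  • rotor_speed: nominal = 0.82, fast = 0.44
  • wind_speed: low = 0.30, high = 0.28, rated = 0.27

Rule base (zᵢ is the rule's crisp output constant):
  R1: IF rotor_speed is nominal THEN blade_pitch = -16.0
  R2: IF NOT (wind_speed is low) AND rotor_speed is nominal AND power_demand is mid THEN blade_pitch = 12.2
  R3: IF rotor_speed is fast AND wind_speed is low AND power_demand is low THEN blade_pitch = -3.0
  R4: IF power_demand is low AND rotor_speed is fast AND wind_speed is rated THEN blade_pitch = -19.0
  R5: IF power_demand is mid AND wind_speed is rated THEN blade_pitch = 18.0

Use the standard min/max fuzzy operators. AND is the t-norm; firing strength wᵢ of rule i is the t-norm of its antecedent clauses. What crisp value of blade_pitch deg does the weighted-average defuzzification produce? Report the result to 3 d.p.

-2.429

R1 (z=-16.0): nominal=0.82 → w = 0.82
R2 (z=12.2): ¬low=1−0.30=0.70, nominal=0.82, mid=0.70; AND[min(a, b)] → w = 0.70
R3 (z=-3.0): fast=0.44, low=0.30, low=0.27; AND[min(a, b)] → w = 0.27
R4 (z=-19.0): low=0.27, fast=0.44, rated=0.27; AND[min(a, b)] → w = 0.27
R5 (z=18.0): mid=0.70, rated=0.27; AND[min(a, b)] → w = 0.27
Weighted average = (0.82·-16.0 + 0.70·12.2 + 0.27·-3.0 + 0.27·-19.0 + 0.27·18.0) / (0.82 + 0.70 + 0.27 + 0.27 + 0.27)
  = -5.6600 / 2.3300 = -2.429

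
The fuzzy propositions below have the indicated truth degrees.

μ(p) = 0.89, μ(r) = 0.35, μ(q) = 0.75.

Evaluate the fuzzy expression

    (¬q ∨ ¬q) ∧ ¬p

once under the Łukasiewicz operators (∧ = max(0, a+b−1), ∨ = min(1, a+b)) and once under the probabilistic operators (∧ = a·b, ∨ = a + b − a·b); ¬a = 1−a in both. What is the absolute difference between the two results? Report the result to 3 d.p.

Under Łukasiewicz:
  ¬q = 1 − 0.75 = 0.25
  ¬q = 1 − 0.75 = 0.25
  ¬q ∨ ¬q = min(1, a+b) on (0.25, 0.25) = 0.50
  ¬p = 1 − 0.89 = 0.11
  (¬q ∨ ¬q) ∧ ¬p = max(0, a+b−1) on (0.50, 0.11) = 0.00
  → value = 0.0000
Under probabilistic:
  ¬q = 1 − 0.7500 = 0.2500
  ¬q = 1 − 0.7500 = 0.2500
  ¬q ∨ ¬q = a + b − a·b on (0.2500, 0.2500) = 0.4375
  ¬p = 1 − 0.8900 = 0.1100
  (¬q ∨ ¬q) ∧ ¬p = a·b on (0.4375, 0.1100) = 0.0481
  → value = 0.0481
|0.0000 − 0.0481| = 0.048

0.048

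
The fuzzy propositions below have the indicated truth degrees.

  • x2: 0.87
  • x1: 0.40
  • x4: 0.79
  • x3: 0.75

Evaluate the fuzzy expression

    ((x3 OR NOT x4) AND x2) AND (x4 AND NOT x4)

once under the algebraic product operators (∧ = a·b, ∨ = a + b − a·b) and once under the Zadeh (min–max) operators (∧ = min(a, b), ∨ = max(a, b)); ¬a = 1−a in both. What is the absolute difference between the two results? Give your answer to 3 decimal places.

Under algebraic product:
  NOT x4 = 1 − 0.7900 = 0.2100
  x3 OR NOT x4 = a + b − a·b on (0.7500, 0.2100) = 0.8025
  (x3 OR NOT x4) AND x2 = a·b on (0.8025, 0.8700) = 0.6982
  NOT x4 = 1 − 0.7900 = 0.2100
  x4 AND NOT x4 = a·b on (0.7900, 0.2100) = 0.1659
  ((x3 OR NOT x4) AND x2) AND (x4 AND NOT x4) = a·b on (0.6982, 0.1659) = 0.1158
  → value = 0.1158
Under Zadeh (min–max):
  NOT x4 = 1 − 0.79 = 0.21
  x3 OR NOT x4 = max(a, b) on (0.75, 0.21) = 0.75
  (x3 OR NOT x4) AND x2 = min(a, b) on (0.75, 0.87) = 0.75
  NOT x4 = 1 − 0.79 = 0.21
  x4 AND NOT x4 = min(a, b) on (0.79, 0.21) = 0.21
  ((x3 OR NOT x4) AND x2) AND (x4 AND NOT x4) = min(a, b) on (0.75, 0.21) = 0.21
  → value = 0.2100
|0.1158 − 0.2100| = 0.094

0.094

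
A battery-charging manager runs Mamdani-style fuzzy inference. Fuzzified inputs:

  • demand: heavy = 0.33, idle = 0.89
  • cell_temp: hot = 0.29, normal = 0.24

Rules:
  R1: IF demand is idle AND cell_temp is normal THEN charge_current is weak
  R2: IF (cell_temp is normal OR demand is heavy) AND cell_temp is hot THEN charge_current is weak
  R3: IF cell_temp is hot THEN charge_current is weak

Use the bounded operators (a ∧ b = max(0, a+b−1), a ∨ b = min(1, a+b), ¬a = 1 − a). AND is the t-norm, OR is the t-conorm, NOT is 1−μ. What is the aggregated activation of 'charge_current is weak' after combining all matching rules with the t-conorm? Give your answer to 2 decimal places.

R1: idle=0.89, normal=0.24; AND[max(0, a+b−1)] → w = 0.13
R2: (normal=0.24 OR heavy=0.33) = 0.57; AND[max(0, a+b−1)] with hot=0.29 → w = 0.00
R3: hot=0.29 → w = 0.29
Rules with consequent 'weak': {R1, R2, R3} → strengths 0.13, 0.00, 0.29
Aggregate via t-conorm [min(1, a+b)]: 0.42

0.42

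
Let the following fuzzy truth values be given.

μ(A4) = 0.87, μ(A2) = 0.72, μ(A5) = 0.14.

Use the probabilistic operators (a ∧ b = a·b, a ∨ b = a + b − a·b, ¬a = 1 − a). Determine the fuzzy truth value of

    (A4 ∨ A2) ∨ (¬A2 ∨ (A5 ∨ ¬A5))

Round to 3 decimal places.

0.997

A4 ∨ A2 = a + b − a·b on (0.8700, 0.7200) = 0.9636
¬A2 = 1 − 0.7200 = 0.2800
¬A5 = 1 − 0.1400 = 0.8600
A5 ∨ ¬A5 = a + b − a·b on (0.1400, 0.8600) = 0.8796
¬A2 ∨ (A5 ∨ ¬A5) = a + b − a·b on (0.2800, 0.8796) = 0.9133
(A4 ∨ A2) ∨ (¬A2 ∨ (A5 ∨ ¬A5)) = a + b − a·b on (0.9636, 0.9133) = 0.9968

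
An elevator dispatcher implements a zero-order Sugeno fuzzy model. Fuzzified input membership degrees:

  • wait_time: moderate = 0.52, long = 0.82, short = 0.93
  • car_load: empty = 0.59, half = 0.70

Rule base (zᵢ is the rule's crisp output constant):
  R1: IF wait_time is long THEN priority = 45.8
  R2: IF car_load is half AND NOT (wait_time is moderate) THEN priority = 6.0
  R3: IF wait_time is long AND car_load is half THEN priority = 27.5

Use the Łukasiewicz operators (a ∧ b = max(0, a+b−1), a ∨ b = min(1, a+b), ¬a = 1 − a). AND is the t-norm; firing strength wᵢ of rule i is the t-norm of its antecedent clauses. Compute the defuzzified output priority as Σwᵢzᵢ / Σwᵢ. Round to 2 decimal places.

34.83

R1 (z=45.8): long=0.82 → w = 0.82
R2 (z=6.0): half=0.70, ¬moderate=1−0.52=0.48; AND[max(0, a+b−1)] → w = 0.18
R3 (z=27.5): long=0.82, half=0.70; AND[max(0, a+b−1)] → w = 0.52
Weighted average = (0.82·45.8 + 0.18·6.0 + 0.52·27.5) / (0.82 + 0.18 + 0.52)
  = 52.9360 / 1.5200 = 34.83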